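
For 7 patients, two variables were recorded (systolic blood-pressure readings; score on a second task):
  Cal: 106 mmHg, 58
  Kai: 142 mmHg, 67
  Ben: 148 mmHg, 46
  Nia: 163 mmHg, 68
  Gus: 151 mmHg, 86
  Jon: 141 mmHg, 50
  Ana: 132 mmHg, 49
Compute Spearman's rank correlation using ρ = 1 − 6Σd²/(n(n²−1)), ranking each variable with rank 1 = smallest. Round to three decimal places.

0.500

Ranks of variable 1: 1, 4, 5, 7, 6, 3, 2
Ranks of variable 2: 4, 5, 1, 6, 7, 3, 2
d = r₁ − r₂: -3, -1, 4, 1, -1, 0, 0
d²: 9, 1, 16, 1, 1, 0, 0; Σd² = 28
ρ = 1 − 6·28/(7·48) = 1 − 168/336 = 0.500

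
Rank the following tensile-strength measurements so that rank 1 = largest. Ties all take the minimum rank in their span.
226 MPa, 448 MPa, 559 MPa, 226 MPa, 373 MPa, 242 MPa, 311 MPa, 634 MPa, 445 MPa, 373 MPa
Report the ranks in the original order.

9, 3, 2, 9, 5, 8, 7, 1, 4, 5

Sorted (descending): 634, 559, 448, 445, 373, 373, 311, 242, 226, 226
The 2 values of 373 occupy positions 5–6 → each gets rank 5.
The 2 values of 226 occupy positions 9–10 → each gets rank 9.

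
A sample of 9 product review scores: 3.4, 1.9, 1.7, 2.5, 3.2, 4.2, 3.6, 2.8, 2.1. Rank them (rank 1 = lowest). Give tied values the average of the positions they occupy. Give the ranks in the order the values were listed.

7, 2, 1, 4, 6, 9, 8, 5, 3

Sorted (ascending): 1.7, 1.9, 2.1, 2.5, 2.8, 3.2, 3.4, 3.6, 4.2
No ties — each value takes its position as its rank.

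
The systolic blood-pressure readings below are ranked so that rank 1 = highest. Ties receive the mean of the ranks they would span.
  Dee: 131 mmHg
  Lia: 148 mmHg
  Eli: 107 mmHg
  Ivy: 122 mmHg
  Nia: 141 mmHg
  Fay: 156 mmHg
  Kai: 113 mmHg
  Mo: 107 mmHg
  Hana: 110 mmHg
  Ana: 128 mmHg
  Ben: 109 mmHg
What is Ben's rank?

9

Sorted (descending): 156, 148, 141, 131, 128, 122, 113, 110, 109, 107, 107
The 2 values of 107 occupy positions 10–11 → average rank (10+11)/2 = 10.5.
Ben has value 109 mmHg → rank 9.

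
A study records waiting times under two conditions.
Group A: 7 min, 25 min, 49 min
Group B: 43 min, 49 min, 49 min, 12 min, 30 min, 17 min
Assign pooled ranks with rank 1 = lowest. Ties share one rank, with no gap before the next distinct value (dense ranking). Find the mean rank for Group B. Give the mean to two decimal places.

5.00

Sorted (ascending): 7, 12, 17, 25, 30, 43, 49, 49, 49
The 3 values of 49 share dense rank 7.
Remaining distinct values take the next consecutive integers.
Group B values → pooled ranks: 43→6, 49→7, 49→7, 12→2, 30→5, 17→3
Mean rank = (6 + 7 + 7 + 2 + 5 + 3) / 6 = 5.00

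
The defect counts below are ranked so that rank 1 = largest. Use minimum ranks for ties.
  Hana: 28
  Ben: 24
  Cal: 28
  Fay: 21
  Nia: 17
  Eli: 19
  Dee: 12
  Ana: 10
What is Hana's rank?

Sorted (descending): 28, 28, 24, 21, 19, 17, 12, 10
The 2 values of 28 occupy positions 1–2 → each gets rank 1.
Hana has value 28 → rank 1.

1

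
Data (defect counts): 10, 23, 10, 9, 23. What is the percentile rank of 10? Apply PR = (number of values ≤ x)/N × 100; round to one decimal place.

60.0

N = 5.
Strictly below 10: 1. Equal to 10: 2.
PR = 3/5 × 100 = 60.0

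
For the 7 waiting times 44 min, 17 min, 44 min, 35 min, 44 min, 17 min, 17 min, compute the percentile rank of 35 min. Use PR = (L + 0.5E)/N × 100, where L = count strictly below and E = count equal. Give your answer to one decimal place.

50.0

N = 7.
Strictly below 35: 3. Equal to 35: 1.
PR = (3 + 0.5·1)/7 × 100 = 50.0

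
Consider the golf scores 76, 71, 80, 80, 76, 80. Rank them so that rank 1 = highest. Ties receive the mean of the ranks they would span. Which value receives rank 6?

71

Sorted (descending): 80, 80, 80, 76, 76, 71
The 3 values of 80 occupy positions 1–3 → average rank 2.
The 2 values of 76 occupy positions 4–5 → average rank (4+5)/2 = 4.5.
Rank 6 → value 71.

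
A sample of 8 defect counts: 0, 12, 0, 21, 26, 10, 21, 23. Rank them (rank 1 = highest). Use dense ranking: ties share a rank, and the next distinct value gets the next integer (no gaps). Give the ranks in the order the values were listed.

6, 4, 6, 3, 1, 5, 3, 2

Sorted (descending): 26, 23, 21, 21, 12, 10, 0, 0
The 2 values of 21 share dense rank 3.
The 2 values of 0 share dense rank 6.
Remaining distinct values take the next consecutive integers.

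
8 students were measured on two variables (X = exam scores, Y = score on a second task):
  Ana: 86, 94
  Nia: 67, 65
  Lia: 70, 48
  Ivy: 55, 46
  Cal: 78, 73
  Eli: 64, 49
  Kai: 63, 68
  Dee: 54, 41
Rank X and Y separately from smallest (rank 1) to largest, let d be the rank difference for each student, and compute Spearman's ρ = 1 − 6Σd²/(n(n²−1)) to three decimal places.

Ranks of variable 1: 8, 5, 6, 2, 7, 4, 3, 1
Ranks of variable 2: 8, 5, 3, 2, 7, 4, 6, 1
d = r₁ − r₂: 0, 0, 3, 0, 0, 0, -3, 0
d²: 0, 0, 9, 0, 0, 0, 9, 0; Σd² = 18
ρ = 1 − 6·18/(8·63) = 1 − 108/504 = 0.786

0.786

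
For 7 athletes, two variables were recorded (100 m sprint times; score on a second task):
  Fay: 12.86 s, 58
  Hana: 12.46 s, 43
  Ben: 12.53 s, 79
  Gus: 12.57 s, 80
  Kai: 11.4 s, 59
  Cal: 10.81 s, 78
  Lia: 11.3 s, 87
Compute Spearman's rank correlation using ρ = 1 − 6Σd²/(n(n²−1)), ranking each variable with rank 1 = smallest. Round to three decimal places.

-0.214

Ranks of variable 1: 7, 4, 5, 6, 3, 1, 2
Ranks of variable 2: 2, 1, 5, 6, 3, 4, 7
d = r₁ − r₂: 5, 3, 0, 0, 0, -3, -5
d²: 25, 9, 0, 0, 0, 9, 25; Σd² = 68
ρ = 1 − 6·68/(7·48) = 1 − 408/336 = -0.214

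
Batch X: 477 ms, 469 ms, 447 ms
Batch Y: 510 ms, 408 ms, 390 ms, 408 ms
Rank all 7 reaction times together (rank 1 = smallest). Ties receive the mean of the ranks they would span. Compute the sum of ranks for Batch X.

15

Sorted (ascending): 390, 408, 408, 447, 469, 477, 510
The 2 values of 408 occupy positions 2–3 → average rank (2+3)/2 = 2.5.
Batch X values → pooled ranks: 477→6, 469→5, 447→4
Rank sum = 6 + 5 + 4 = 15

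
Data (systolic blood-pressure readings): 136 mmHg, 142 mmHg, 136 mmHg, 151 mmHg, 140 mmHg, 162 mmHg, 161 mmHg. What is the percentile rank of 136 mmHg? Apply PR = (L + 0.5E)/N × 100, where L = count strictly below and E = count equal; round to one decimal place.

14.3

N = 7.
Strictly below 136: 0. Equal to 136: 2.
PR = (0 + 0.5·2)/7 × 100 = 14.3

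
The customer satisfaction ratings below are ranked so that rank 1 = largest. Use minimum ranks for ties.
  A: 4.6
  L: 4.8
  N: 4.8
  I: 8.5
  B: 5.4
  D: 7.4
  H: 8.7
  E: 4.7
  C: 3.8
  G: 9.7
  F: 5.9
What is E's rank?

9

Sorted (descending): 9.7, 8.7, 8.5, 7.4, 5.9, 5.4, 4.8, 4.8, 4.7, 4.6, 3.8
The 2 values of 4.8 occupy positions 7–8 → each gets rank 7.
E has value 4.7 → rank 9.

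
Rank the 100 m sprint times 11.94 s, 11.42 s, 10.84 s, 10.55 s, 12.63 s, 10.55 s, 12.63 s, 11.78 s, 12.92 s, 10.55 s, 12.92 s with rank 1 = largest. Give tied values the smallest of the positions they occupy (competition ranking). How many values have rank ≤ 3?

Sorted (descending): 12.92, 12.92, 12.63, 12.63, 11.94, 11.78, 11.42, 10.84, 10.55, 10.55, 10.55
The 2 values of 12.92 occupy positions 1–2 → each gets rank 1.
The 2 values of 12.63 occupy positions 3–4 → each gets rank 3.
The 3 values of 10.55 occupy positions 9–11 → each gets rank 9.
Ranks ≤ 3: {1, 1, 3, 3} → 4 values.

4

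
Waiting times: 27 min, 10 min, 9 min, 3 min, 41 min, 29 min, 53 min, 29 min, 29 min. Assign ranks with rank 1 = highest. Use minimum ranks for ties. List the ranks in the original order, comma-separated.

Sorted (descending): 53, 41, 29, 29, 29, 27, 10, 9, 3
The 3 values of 29 occupy positions 3–5 → each gets rank 3.

6, 7, 8, 9, 2, 3, 1, 3, 3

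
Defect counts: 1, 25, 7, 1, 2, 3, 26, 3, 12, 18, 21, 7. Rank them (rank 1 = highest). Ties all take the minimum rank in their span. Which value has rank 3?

Sorted (descending): 26, 25, 21, 18, 12, 7, 7, 3, 3, 2, 1, 1
The 2 values of 7 occupy positions 6–7 → each gets rank 6.
The 2 values of 3 occupy positions 8–9 → each gets rank 8.
The 2 values of 1 occupy positions 11–12 → each gets rank 11.
Rank 3 → value 21.

21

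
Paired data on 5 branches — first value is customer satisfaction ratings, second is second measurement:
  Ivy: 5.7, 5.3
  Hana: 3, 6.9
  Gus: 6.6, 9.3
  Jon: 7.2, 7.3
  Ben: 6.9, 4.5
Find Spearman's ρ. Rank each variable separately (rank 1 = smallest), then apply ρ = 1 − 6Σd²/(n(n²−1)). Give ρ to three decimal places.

0.100

Ranks of variable 1: 2, 1, 3, 5, 4
Ranks of variable 2: 2, 3, 5, 4, 1
d = r₁ − r₂: 0, -2, -2, 1, 3
d²: 0, 4, 4, 1, 9; Σd² = 18
ρ = 1 − 6·18/(5·24) = 1 − 108/120 = 0.100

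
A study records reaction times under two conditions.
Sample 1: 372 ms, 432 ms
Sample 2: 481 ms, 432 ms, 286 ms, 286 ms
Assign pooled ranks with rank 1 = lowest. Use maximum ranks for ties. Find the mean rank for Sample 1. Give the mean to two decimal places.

4.00

Sorted (ascending): 286, 286, 372, 432, 432, 481
The 2 values of 286 occupy positions 1–2 → each gets rank 2.
The 2 values of 432 occupy positions 4–5 → each gets rank 5.
Sample 1 values → pooled ranks: 372→3, 432→5
Mean rank = (3 + 5) / 2 = 4.00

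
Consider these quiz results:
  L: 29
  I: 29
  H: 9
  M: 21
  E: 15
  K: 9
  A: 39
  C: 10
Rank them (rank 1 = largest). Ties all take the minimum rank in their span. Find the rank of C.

Sorted (descending): 39, 29, 29, 21, 15, 10, 9, 9
The 2 values of 29 occupy positions 2–3 → each gets rank 2.
The 2 values of 9 occupy positions 7–8 → each gets rank 7.
C has value 10 → rank 6.

6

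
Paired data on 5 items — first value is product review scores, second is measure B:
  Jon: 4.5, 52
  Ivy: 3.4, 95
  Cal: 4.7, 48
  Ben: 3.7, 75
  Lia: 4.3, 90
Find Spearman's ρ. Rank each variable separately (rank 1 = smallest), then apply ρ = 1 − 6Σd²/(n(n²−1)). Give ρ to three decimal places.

-0.900

Ranks of variable 1: 4, 1, 5, 2, 3
Ranks of variable 2: 2, 5, 1, 3, 4
d = r₁ − r₂: 2, -4, 4, -1, -1
d²: 4, 16, 16, 1, 1; Σd² = 38
ρ = 1 − 6·38/(5·24) = 1 − 228/120 = -0.900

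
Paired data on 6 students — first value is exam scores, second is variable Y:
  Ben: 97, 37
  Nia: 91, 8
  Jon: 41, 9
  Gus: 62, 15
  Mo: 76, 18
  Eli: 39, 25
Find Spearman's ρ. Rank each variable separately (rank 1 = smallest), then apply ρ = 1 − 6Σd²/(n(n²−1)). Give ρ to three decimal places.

0.086

Ranks of variable 1: 6, 5, 2, 3, 4, 1
Ranks of variable 2: 6, 1, 2, 3, 4, 5
d = r₁ − r₂: 0, 4, 0, 0, 0, -4
d²: 0, 16, 0, 0, 0, 16; Σd² = 32
ρ = 1 − 6·32/(6·35) = 1 − 192/210 = 0.086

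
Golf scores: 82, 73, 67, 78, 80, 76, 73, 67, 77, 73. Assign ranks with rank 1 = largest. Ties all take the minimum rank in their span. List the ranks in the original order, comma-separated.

Sorted (descending): 82, 80, 78, 77, 76, 73, 73, 73, 67, 67
The 3 values of 73 occupy positions 6–8 → each gets rank 6.
The 2 values of 67 occupy positions 9–10 → each gets rank 9.

1, 6, 9, 3, 2, 5, 6, 9, 4, 6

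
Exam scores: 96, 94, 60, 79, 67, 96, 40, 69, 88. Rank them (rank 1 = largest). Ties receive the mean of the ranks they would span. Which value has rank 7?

67

Sorted (descending): 96, 96, 94, 88, 79, 69, 67, 60, 40
The 2 values of 96 occupy positions 1–2 → average rank (1+2)/2 = 1.5.
Rank 7 → value 67.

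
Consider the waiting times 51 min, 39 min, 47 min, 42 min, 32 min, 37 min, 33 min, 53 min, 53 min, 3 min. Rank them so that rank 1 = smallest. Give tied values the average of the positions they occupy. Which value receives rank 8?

51

Sorted (ascending): 3, 32, 33, 37, 39, 42, 47, 51, 53, 53
The 2 values of 53 occupy positions 9–10 → average rank (9+10)/2 = 9.5.
Rank 8 → value 51.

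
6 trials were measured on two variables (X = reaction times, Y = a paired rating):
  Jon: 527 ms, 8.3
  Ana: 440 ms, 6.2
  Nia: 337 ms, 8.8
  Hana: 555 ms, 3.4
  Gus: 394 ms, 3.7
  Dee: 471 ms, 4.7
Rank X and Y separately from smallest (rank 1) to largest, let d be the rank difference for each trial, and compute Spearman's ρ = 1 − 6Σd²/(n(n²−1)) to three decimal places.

Ranks of variable 1: 5, 3, 1, 6, 2, 4
Ranks of variable 2: 5, 4, 6, 1, 2, 3
d = r₁ − r₂: 0, -1, -5, 5, 0, 1
d²: 0, 1, 25, 25, 0, 1; Σd² = 52
ρ = 1 − 6·52/(6·35) = 1 − 312/210 = -0.486

-0.486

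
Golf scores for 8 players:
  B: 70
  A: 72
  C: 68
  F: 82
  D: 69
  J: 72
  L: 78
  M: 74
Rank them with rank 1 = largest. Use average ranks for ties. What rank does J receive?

4.5

Sorted (descending): 82, 78, 74, 72, 72, 70, 69, 68
The 2 values of 72 occupy positions 4–5 → average rank (4+5)/2 = 4.5.
J has value 72 → rank 4.5.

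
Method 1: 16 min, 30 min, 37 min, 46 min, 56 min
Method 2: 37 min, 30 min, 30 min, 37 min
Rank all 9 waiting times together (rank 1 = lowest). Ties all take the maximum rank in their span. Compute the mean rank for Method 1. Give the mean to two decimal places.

5.80

Sorted (ascending): 16, 30, 30, 30, 37, 37, 37, 46, 56
The 3 values of 30 occupy positions 2–4 → each gets rank 4.
The 3 values of 37 occupy positions 5–7 → each gets rank 7.
Method 1 values → pooled ranks: 16→1, 30→4, 37→7, 46→8, 56→9
Mean rank = (1 + 4 + 7 + 8 + 9) / 5 = 5.80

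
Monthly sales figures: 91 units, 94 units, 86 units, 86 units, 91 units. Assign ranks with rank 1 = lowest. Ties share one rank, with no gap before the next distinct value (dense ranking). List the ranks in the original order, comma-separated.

Sorted (ascending): 86, 86, 91, 91, 94
The 2 values of 86 share dense rank 1.
The 2 values of 91 share dense rank 2.
Remaining distinct values take the next consecutive integers.

2, 3, 1, 1, 2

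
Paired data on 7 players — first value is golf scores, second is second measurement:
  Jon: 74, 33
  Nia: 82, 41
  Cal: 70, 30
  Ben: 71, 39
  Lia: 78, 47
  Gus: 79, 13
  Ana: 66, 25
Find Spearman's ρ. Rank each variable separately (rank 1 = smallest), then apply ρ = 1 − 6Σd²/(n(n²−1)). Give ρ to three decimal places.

Ranks of variable 1: 4, 7, 2, 3, 5, 6, 1
Ranks of variable 2: 4, 6, 3, 5, 7, 1, 2
d = r₁ − r₂: 0, 1, -1, -2, -2, 5, -1
d²: 0, 1, 1, 4, 4, 25, 1; Σd² = 36
ρ = 1 − 6·36/(7·48) = 1 − 216/336 = 0.357

0.357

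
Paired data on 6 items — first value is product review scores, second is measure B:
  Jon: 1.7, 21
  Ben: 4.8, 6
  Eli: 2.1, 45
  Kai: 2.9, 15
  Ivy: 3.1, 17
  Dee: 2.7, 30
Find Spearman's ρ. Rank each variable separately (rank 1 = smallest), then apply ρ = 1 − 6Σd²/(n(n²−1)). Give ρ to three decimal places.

-0.771

Ranks of variable 1: 1, 6, 2, 4, 5, 3
Ranks of variable 2: 4, 1, 6, 2, 3, 5
d = r₁ − r₂: -3, 5, -4, 2, 2, -2
d²: 9, 25, 16, 4, 4, 4; Σd² = 62
ρ = 1 − 6·62/(6·35) = 1 − 372/210 = -0.771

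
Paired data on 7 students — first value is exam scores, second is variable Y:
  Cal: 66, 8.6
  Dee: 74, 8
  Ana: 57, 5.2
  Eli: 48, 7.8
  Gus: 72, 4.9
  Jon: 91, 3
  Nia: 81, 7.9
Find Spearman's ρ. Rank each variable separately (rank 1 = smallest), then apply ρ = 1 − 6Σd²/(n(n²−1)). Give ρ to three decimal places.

Ranks of variable 1: 3, 5, 2, 1, 4, 7, 6
Ranks of variable 2: 7, 6, 3, 4, 2, 1, 5
d = r₁ − r₂: -4, -1, -1, -3, 2, 6, 1
d²: 16, 1, 1, 9, 4, 36, 1; Σd² = 68
ρ = 1 − 6·68/(7·48) = 1 − 408/336 = -0.214

-0.214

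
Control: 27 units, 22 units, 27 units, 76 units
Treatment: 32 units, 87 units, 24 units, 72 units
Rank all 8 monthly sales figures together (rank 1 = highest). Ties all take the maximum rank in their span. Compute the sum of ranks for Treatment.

15

Sorted (descending): 87, 76, 72, 32, 27, 27, 24, 22
The 2 values of 27 occupy positions 5–6 → each gets rank 6.
Treatment values → pooled ranks: 32→4, 87→1, 24→7, 72→3
Rank sum = 4 + 1 + 7 + 3 = 15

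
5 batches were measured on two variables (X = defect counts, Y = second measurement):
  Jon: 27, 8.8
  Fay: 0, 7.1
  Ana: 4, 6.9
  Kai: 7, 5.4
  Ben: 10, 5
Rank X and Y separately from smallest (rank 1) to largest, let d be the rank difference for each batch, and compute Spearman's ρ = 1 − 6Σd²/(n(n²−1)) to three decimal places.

Ranks of variable 1: 5, 1, 2, 3, 4
Ranks of variable 2: 5, 4, 3, 2, 1
d = r₁ − r₂: 0, -3, -1, 1, 3
d²: 0, 9, 1, 1, 9; Σd² = 20
ρ = 1 − 6·20/(5·24) = 1 − 120/120 = 0.000

0.000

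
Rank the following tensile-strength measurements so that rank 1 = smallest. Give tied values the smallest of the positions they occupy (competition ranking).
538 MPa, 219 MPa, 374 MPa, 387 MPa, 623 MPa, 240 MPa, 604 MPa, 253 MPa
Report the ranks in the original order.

6, 1, 4, 5, 8, 2, 7, 3

Sorted (ascending): 219, 240, 253, 374, 387, 538, 604, 623
No ties — each value takes its position as its rank.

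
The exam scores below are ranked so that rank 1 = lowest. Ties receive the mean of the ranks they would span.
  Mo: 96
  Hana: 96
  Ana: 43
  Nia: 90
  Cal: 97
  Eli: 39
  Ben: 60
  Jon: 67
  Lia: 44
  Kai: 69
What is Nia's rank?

7

Sorted (ascending): 39, 43, 44, 60, 67, 69, 90, 96, 96, 97
The 2 values of 96 occupy positions 8–9 → average rank (8+9)/2 = 8.5.
Nia has value 90 → rank 7.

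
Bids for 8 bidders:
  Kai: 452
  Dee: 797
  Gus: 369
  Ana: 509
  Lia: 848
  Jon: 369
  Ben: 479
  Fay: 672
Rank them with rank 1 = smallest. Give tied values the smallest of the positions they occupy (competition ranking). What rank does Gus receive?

Sorted (ascending): 369, 369, 452, 479, 509, 672, 797, 848
The 2 values of 369 occupy positions 1–2 → each gets rank 1.
Gus has value 369 → rank 1.

1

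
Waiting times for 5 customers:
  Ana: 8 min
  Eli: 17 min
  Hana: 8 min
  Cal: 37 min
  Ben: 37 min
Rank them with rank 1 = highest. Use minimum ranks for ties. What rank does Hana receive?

Sorted (descending): 37, 37, 17, 8, 8
The 2 values of 37 occupy positions 1–2 → each gets rank 1.
The 2 values of 8 occupy positions 4–5 → each gets rank 4.
Hana has value 8 min → rank 4.

4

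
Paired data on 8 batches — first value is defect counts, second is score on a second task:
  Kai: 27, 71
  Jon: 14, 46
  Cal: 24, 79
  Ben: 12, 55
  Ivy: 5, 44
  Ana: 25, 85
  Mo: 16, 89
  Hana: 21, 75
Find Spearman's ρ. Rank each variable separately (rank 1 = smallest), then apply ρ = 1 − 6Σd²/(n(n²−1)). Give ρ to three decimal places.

Ranks of variable 1: 8, 3, 6, 2, 1, 7, 4, 5
Ranks of variable 2: 4, 2, 6, 3, 1, 7, 8, 5
d = r₁ − r₂: 4, 1, 0, -1, 0, 0, -4, 0
d²: 16, 1, 0, 1, 0, 0, 16, 0; Σd² = 34
ρ = 1 − 6·34/(8·63) = 1 − 204/504 = 0.595

0.595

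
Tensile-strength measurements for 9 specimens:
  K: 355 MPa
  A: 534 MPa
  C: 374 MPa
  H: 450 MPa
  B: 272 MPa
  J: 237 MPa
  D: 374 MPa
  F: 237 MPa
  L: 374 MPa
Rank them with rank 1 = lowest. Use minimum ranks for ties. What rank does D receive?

Sorted (ascending): 237, 237, 272, 355, 374, 374, 374, 450, 534
The 2 values of 237 occupy positions 1–2 → each gets rank 1.
The 3 values of 374 occupy positions 5–7 → each gets rank 5.
D has value 374 MPa → rank 5.

5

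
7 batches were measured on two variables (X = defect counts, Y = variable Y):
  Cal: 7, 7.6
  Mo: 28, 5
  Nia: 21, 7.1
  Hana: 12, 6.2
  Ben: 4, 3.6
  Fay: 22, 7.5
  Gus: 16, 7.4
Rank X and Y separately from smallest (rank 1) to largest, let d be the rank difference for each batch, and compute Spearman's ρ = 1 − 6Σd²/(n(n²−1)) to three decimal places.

0.071

Ranks of variable 1: 2, 7, 5, 3, 1, 6, 4
Ranks of variable 2: 7, 2, 4, 3, 1, 6, 5
d = r₁ − r₂: -5, 5, 1, 0, 0, 0, -1
d²: 25, 25, 1, 0, 0, 0, 1; Σd² = 52
ρ = 1 − 6·52/(7·48) = 1 − 312/336 = 0.071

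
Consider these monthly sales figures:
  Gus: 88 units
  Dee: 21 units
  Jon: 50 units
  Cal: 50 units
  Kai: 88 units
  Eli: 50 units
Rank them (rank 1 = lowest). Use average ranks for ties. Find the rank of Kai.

5.5

Sorted (ascending): 21, 50, 50, 50, 88, 88
The 3 values of 50 occupy positions 2–4 → average rank 3.
The 2 values of 88 occupy positions 5–6 → average rank (5+6)/2 = 5.5.
Kai has value 88 units → rank 5.5.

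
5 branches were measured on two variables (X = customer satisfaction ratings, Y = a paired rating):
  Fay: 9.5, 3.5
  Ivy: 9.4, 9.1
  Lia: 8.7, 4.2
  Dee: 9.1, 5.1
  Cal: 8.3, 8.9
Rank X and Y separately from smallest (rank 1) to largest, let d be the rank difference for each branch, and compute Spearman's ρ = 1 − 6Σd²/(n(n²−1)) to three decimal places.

Ranks of variable 1: 5, 4, 2, 3, 1
Ranks of variable 2: 1, 5, 2, 3, 4
d = r₁ − r₂: 4, -1, 0, 0, -3
d²: 16, 1, 0, 0, 9; Σd² = 26
ρ = 1 − 6·26/(5·24) = 1 − 156/120 = -0.300

-0.300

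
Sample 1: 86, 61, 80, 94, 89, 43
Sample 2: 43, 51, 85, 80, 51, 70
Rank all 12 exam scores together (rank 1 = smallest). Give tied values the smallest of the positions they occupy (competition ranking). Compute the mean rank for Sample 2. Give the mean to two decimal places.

4.83

Sorted (ascending): 43, 43, 51, 51, 61, 70, 80, 80, 85, 86, 89, 94
The 2 values of 43 occupy positions 1–2 → each gets rank 1.
The 2 values of 51 occupy positions 3–4 → each gets rank 3.
The 2 values of 80 occupy positions 7–8 → each gets rank 7.
Sample 2 values → pooled ranks: 43→1, 51→3, 85→9, 80→7, 51→3, 70→6
Mean rank = (1 + 3 + 9 + 7 + 3 + 6) / 6 = 4.83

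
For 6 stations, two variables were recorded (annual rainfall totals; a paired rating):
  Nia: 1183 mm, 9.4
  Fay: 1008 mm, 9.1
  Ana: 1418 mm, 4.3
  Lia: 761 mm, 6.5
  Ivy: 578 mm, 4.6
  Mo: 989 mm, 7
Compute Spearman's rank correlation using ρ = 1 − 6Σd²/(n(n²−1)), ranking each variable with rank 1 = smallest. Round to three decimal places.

Ranks of variable 1: 5, 4, 6, 2, 1, 3
Ranks of variable 2: 6, 5, 1, 3, 2, 4
d = r₁ − r₂: -1, -1, 5, -1, -1, -1
d²: 1, 1, 25, 1, 1, 1; Σd² = 30
ρ = 1 − 6·30/(6·35) = 1 − 180/210 = 0.143

0.143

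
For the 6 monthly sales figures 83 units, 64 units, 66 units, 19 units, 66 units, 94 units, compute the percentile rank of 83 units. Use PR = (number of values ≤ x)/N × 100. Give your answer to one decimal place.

N = 6.
Strictly below 83: 4. Equal to 83: 1.
PR = 5/6 × 100 = 83.3

83.3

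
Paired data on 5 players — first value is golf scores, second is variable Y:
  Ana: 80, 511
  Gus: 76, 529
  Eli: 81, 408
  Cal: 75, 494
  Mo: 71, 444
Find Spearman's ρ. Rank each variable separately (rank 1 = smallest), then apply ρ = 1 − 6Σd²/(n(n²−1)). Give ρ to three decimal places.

-0.100

Ranks of variable 1: 4, 3, 5, 2, 1
Ranks of variable 2: 4, 5, 1, 3, 2
d = r₁ − r₂: 0, -2, 4, -1, -1
d²: 0, 4, 16, 1, 1; Σd² = 22
ρ = 1 − 6·22/(5·24) = 1 − 132/120 = -0.100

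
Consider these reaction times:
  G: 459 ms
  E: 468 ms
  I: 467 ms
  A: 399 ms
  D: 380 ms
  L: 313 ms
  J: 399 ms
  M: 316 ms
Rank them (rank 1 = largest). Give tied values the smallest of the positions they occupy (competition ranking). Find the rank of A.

4

Sorted (descending): 468, 467, 459, 399, 399, 380, 316, 313
The 2 values of 399 occupy positions 4–5 → each gets rank 4.
A has value 399 ms → rank 4.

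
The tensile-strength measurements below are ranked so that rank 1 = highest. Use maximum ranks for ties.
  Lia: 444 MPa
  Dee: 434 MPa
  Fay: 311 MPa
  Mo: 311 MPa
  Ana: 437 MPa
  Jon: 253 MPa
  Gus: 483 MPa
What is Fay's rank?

Sorted (descending): 483, 444, 437, 434, 311, 311, 253
The 2 values of 311 occupy positions 5–6 → each gets rank 6.
Fay has value 311 MPa → rank 6.

6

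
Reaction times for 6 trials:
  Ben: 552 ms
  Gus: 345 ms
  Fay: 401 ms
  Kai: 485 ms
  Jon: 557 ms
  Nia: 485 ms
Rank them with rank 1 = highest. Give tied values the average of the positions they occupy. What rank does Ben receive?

Sorted (descending): 557, 552, 485, 485, 401, 345
The 2 values of 485 occupy positions 3–4 → average rank (3+4)/2 = 3.5.
Ben has value 552 ms → rank 2.

2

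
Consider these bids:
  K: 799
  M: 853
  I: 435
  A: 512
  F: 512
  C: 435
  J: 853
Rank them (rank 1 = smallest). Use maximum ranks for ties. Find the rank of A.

4

Sorted (ascending): 435, 435, 512, 512, 799, 853, 853
The 2 values of 435 occupy positions 1–2 → each gets rank 2.
The 2 values of 512 occupy positions 3–4 → each gets rank 4.
The 2 values of 853 occupy positions 6–7 → each gets rank 7.
A has value 512 → rank 4.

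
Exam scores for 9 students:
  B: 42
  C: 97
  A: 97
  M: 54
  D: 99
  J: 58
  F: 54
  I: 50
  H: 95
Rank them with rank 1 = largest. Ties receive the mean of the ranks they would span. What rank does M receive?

Sorted (descending): 99, 97, 97, 95, 58, 54, 54, 50, 42
The 2 values of 97 occupy positions 2–3 → average rank (2+3)/2 = 2.5.
The 2 values of 54 occupy positions 6–7 → average rank (6+7)/2 = 6.5.
M has value 54 → rank 6.5.

6.5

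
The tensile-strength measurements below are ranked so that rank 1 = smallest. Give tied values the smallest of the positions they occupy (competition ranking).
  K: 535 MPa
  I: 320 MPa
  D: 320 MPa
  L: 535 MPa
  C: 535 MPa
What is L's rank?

3

Sorted (ascending): 320, 320, 535, 535, 535
The 2 values of 320 occupy positions 1–2 → each gets rank 1.
The 3 values of 535 occupy positions 3–5 → each gets rank 3.
L has value 535 MPa → rank 3.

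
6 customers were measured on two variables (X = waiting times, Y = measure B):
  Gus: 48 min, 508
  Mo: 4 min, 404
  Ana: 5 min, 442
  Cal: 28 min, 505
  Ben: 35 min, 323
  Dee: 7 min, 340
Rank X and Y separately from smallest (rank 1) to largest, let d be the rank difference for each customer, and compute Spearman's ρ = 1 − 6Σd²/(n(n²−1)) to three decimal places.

0.257

Ranks of variable 1: 6, 1, 2, 4, 5, 3
Ranks of variable 2: 6, 3, 4, 5, 1, 2
d = r₁ − r₂: 0, -2, -2, -1, 4, 1
d²: 0, 4, 4, 1, 16, 1; Σd² = 26
ρ = 1 − 6·26/(6·35) = 1 − 156/210 = 0.257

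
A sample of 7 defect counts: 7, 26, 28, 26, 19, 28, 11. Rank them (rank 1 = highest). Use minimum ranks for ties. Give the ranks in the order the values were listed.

7, 3, 1, 3, 5, 1, 6

Sorted (descending): 28, 28, 26, 26, 19, 11, 7
The 2 values of 28 occupy positions 1–2 → each gets rank 1.
The 2 values of 26 occupy positions 3–4 → each gets rank 3.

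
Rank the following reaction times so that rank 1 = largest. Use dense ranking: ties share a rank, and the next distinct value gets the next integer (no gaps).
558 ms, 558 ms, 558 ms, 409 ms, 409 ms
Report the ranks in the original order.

1, 1, 1, 2, 2

Sorted (descending): 558, 558, 558, 409, 409
The 3 values of 558 share dense rank 1.
The 2 values of 409 share dense rank 2.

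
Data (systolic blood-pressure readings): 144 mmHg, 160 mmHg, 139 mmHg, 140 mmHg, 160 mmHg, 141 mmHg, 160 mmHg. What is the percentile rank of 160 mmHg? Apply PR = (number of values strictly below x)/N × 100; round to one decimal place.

N = 7.
Strictly below 160: 4. Equal to 160: 3.
PR = 4/7 × 100 = 57.1

57.1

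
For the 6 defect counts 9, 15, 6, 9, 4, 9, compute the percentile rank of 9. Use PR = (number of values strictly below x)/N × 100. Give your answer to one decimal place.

N = 6.
Strictly below 9: 2. Equal to 9: 3.
PR = 2/6 × 100 = 33.3

33.3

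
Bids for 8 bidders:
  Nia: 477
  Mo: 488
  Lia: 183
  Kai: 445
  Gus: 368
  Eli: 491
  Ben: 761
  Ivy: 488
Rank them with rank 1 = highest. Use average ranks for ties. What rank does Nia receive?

5

Sorted (descending): 761, 491, 488, 488, 477, 445, 368, 183
The 2 values of 488 occupy positions 3–4 → average rank (3+4)/2 = 3.5.
Nia has value 477 → rank 5.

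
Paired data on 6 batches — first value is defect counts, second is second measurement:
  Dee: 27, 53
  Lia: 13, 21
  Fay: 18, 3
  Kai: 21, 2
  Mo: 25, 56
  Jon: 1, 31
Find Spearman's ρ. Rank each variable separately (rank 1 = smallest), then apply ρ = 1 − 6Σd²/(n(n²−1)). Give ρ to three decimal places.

0.371

Ranks of variable 1: 6, 2, 3, 4, 5, 1
Ranks of variable 2: 5, 3, 2, 1, 6, 4
d = r₁ − r₂: 1, -1, 1, 3, -1, -3
d²: 1, 1, 1, 9, 1, 9; Σd² = 22
ρ = 1 − 6·22/(6·35) = 1 − 132/210 = 0.371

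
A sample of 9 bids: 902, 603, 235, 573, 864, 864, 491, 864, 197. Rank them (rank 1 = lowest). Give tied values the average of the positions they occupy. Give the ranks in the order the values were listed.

Sorted (ascending): 197, 235, 491, 573, 603, 864, 864, 864, 902
The 3 values of 864 occupy positions 6–8 → average rank 7.

9, 5, 2, 4, 7, 7, 3, 7, 1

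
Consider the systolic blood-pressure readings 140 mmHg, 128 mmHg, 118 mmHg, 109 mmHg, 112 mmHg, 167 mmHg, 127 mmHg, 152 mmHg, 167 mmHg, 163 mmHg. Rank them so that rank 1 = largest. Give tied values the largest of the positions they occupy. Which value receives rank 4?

Sorted (descending): 167, 167, 163, 152, 140, 128, 127, 118, 112, 109
The 2 values of 167 occupy positions 1–2 → each gets rank 2.
Rank 4 → value 152.

152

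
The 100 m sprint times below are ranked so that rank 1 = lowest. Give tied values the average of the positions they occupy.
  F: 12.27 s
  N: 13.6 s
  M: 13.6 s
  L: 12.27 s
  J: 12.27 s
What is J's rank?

2

Sorted (ascending): 12.27, 12.27, 12.27, 13.6, 13.6
The 3 values of 12.27 occupy positions 1–3 → average rank 2.
The 2 values of 13.6 occupy positions 4–5 → average rank (4+5)/2 = 4.5.
J has value 12.27 s → rank 2.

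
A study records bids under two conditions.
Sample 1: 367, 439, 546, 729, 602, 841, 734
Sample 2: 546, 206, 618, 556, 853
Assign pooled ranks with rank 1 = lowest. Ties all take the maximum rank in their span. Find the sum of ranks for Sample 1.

Sorted (ascending): 206, 367, 439, 546, 546, 556, 602, 618, 729, 734, 841, 853
The 2 values of 546 occupy positions 4–5 → each gets rank 5.
Sample 1 values → pooled ranks: 367→2, 439→3, 546→5, 729→9, 602→7, 841→11, 734→10
Rank sum = 2 + 3 + 5 + 9 + 7 + 11 + 10 = 47

47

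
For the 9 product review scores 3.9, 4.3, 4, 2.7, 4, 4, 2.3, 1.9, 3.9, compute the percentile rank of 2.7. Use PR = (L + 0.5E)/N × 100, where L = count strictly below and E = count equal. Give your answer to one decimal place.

27.8

N = 9.
Strictly below 2.7: 2. Equal to 2.7: 1.
PR = (2 + 0.5·1)/9 × 100 = 27.8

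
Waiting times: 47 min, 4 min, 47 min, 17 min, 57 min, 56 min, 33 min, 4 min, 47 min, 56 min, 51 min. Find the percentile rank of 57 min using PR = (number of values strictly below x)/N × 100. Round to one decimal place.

N = 11.
Strictly below 57: 10. Equal to 57: 1.
PR = 10/11 × 100 = 90.9

90.9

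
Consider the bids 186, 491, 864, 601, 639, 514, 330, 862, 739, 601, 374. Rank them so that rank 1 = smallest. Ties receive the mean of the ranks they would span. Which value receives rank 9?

Sorted (ascending): 186, 330, 374, 491, 514, 601, 601, 639, 739, 862, 864
The 2 values of 601 occupy positions 6–7 → average rank (6+7)/2 = 6.5.
Rank 9 → value 739.

739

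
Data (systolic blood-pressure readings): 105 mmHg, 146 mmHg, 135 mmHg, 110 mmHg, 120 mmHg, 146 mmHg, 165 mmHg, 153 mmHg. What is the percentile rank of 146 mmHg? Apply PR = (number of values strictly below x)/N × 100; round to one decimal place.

50.0

N = 8.
Strictly below 146: 4. Equal to 146: 2.
PR = 4/8 × 100 = 50.0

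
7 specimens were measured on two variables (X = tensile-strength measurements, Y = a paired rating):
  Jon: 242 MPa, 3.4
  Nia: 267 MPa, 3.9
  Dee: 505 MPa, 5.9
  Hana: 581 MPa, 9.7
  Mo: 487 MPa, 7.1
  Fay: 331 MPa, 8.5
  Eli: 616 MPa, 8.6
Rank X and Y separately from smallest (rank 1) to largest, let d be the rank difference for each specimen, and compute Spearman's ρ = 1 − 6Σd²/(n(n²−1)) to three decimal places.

Ranks of variable 1: 1, 2, 5, 6, 4, 3, 7
Ranks of variable 2: 1, 2, 3, 7, 4, 5, 6
d = r₁ − r₂: 0, 0, 2, -1, 0, -2, 1
d²: 0, 0, 4, 1, 0, 4, 1; Σd² = 10
ρ = 1 − 6·10/(7·48) = 1 − 60/336 = 0.821

0.821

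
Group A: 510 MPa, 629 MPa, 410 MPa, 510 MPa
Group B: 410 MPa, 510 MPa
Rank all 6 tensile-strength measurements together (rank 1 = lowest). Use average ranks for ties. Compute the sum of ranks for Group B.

5.5

Sorted (ascending): 410, 410, 510, 510, 510, 629
The 2 values of 410 occupy positions 1–2 → average rank (1+2)/2 = 1.5.
The 3 values of 510 occupy positions 3–5 → average rank 4.
Group B values → pooled ranks: 410→1.5, 510→4
Rank sum = 1.5 + 4 = 5.5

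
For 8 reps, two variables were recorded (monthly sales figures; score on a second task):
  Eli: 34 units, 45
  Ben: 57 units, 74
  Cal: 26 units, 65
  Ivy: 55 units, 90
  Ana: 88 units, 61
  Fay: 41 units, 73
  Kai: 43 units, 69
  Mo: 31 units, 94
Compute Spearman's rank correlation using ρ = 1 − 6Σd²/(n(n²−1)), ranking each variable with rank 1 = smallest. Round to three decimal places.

0.000

Ranks of variable 1: 3, 7, 1, 6, 8, 4, 5, 2
Ranks of variable 2: 1, 6, 3, 7, 2, 5, 4, 8
d = r₁ − r₂: 2, 1, -2, -1, 6, -1, 1, -6
d²: 4, 1, 4, 1, 36, 1, 1, 36; Σd² = 84
ρ = 1 − 6·84/(8·63) = 1 − 504/504 = 0.000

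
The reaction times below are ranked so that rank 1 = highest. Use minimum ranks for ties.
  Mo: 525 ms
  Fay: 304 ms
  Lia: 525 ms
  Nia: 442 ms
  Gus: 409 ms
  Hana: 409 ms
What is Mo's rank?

1

Sorted (descending): 525, 525, 442, 409, 409, 304
The 2 values of 525 occupy positions 1–2 → each gets rank 1.
The 2 values of 409 occupy positions 4–5 → each gets rank 4.
Mo has value 525 ms → rank 1.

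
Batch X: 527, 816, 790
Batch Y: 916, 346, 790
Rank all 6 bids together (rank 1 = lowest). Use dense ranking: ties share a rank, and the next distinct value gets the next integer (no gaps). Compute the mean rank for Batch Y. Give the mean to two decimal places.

Sorted (ascending): 346, 527, 790, 790, 816, 916
The 2 values of 790 share dense rank 3.
Remaining distinct values take the next consecutive integers.
Batch Y values → pooled ranks: 916→5, 346→1, 790→3
Mean rank = (5 + 1 + 3) / 3 = 3.00

3.00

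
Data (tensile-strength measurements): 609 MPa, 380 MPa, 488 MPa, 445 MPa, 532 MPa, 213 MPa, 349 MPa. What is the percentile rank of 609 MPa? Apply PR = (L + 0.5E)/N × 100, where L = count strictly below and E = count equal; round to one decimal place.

92.9

N = 7.
Strictly below 609: 6. Equal to 609: 1.
PR = (6 + 0.5·1)/7 × 100 = 92.9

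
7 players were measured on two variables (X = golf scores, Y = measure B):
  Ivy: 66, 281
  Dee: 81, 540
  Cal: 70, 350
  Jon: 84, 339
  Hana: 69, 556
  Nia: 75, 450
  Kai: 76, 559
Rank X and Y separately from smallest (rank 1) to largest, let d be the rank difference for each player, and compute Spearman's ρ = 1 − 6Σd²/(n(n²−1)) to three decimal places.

Ranks of variable 1: 1, 6, 3, 7, 2, 4, 5
Ranks of variable 2: 1, 5, 3, 2, 6, 4, 7
d = r₁ − r₂: 0, 1, 0, 5, -4, 0, -2
d²: 0, 1, 0, 25, 16, 0, 4; Σd² = 46
ρ = 1 − 6·46/(7·48) = 1 − 276/336 = 0.179

0.179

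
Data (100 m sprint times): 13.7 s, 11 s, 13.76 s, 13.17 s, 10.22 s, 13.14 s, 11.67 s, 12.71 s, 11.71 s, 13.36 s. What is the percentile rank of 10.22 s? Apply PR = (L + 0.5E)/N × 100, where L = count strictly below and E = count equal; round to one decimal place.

5.0

N = 10.
Strictly below 10.22: 0. Equal to 10.22: 1.
PR = (0 + 0.5·1)/10 × 100 = 5.0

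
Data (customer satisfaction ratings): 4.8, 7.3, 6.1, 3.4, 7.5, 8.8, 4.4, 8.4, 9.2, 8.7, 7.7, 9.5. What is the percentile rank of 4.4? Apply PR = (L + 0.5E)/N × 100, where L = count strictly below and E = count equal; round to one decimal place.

N = 12.
Strictly below 4.4: 1. Equal to 4.4: 1.
PR = (1 + 0.5·1)/12 × 100 = 12.5

12.5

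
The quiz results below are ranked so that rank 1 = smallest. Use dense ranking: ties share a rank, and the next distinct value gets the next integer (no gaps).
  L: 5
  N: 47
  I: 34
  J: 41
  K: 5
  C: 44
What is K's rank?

1

Sorted (ascending): 5, 5, 34, 41, 44, 47
The 2 values of 5 share dense rank 1.
Remaining distinct values take the next consecutive integers.
K has value 5 → rank 1.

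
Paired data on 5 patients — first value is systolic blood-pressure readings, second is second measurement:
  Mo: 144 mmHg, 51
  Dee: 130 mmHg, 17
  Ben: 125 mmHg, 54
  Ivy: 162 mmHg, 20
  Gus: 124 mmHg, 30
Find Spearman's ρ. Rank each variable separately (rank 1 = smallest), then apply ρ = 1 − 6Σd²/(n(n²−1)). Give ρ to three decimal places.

-0.300

Ranks of variable 1: 4, 3, 2, 5, 1
Ranks of variable 2: 4, 1, 5, 2, 3
d = r₁ − r₂: 0, 2, -3, 3, -2
d²: 0, 4, 9, 9, 4; Σd² = 26
ρ = 1 − 6·26/(5·24) = 1 − 156/120 = -0.300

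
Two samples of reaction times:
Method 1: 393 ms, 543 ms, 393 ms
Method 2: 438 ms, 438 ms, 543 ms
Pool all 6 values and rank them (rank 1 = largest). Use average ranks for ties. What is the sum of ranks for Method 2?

Sorted (descending): 543, 543, 438, 438, 393, 393
The 2 values of 543 occupy positions 1–2 → average rank (1+2)/2 = 1.5.
The 2 values of 438 occupy positions 3–4 → average rank (3+4)/2 = 3.5.
The 2 values of 393 occupy positions 5–6 → average rank (5+6)/2 = 5.5.
Method 2 values → pooled ranks: 438→3.5, 438→3.5, 543→1.5
Rank sum = 3.5 + 3.5 + 1.5 = 8.5

8.5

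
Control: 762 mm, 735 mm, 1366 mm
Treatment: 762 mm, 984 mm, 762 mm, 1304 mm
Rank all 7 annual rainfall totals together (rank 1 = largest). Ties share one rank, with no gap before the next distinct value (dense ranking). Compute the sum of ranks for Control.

10

Sorted (descending): 1366, 1304, 984, 762, 762, 762, 735
The 3 values of 762 share dense rank 4.
Remaining distinct values take the next consecutive integers.
Control values → pooled ranks: 762→4, 735→5, 1366→1
Rank sum = 4 + 5 + 1 = 10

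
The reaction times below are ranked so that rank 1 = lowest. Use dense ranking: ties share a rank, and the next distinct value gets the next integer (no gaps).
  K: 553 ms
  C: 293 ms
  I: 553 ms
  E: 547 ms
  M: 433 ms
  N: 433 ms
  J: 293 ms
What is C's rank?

1

Sorted (ascending): 293, 293, 433, 433, 547, 553, 553
The 2 values of 293 share dense rank 1.
The 2 values of 433 share dense rank 2.
The 2 values of 553 share dense rank 4.
Remaining distinct values take the next consecutive integers.
C has value 293 ms → rank 1.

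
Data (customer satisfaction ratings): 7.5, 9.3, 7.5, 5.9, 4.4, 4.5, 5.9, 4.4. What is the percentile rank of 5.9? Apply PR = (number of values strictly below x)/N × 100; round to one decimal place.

N = 8.
Strictly below 5.9: 3. Equal to 5.9: 2.
PR = 3/8 × 100 = 37.5

37.5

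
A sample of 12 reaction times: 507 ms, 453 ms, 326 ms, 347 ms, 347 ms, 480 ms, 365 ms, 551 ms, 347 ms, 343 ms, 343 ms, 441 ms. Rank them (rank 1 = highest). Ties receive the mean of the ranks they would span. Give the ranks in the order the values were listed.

Sorted (descending): 551, 507, 480, 453, 441, 365, 347, 347, 347, 343, 343, 326
The 3 values of 347 occupy positions 7–9 → average rank 8.
The 2 values of 343 occupy positions 10–11 → average rank (10+11)/2 = 10.5.

2, 4, 12, 8, 8, 3, 6, 1, 8, 10.5, 10.5, 5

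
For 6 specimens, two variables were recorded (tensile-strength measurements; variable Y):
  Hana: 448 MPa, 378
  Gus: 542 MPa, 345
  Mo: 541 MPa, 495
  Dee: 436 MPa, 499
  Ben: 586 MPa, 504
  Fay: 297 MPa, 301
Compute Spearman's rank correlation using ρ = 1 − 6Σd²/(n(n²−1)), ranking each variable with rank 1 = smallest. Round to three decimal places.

0.486

Ranks of variable 1: 3, 5, 4, 2, 6, 1
Ranks of variable 2: 3, 2, 4, 5, 6, 1
d = r₁ − r₂: 0, 3, 0, -3, 0, 0
d²: 0, 9, 0, 9, 0, 0; Σd² = 18
ρ = 1 − 6·18/(6·35) = 1 − 108/210 = 0.486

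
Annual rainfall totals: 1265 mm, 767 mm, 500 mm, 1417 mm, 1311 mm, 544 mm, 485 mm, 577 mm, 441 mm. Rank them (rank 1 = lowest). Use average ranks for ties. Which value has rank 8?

1311

Sorted (ascending): 441, 485, 500, 544, 577, 767, 1265, 1311, 1417
No ties — each value takes its position as its rank.
Rank 8 → value 1311.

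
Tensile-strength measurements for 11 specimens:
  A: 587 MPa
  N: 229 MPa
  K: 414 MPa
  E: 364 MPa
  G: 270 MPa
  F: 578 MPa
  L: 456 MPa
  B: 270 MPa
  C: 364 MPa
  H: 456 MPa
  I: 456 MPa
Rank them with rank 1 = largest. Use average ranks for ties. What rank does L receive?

Sorted (descending): 587, 578, 456, 456, 456, 414, 364, 364, 270, 270, 229
The 3 values of 456 occupy positions 3–5 → average rank 4.
The 2 values of 364 occupy positions 7–8 → average rank (7+8)/2 = 7.5.
The 2 values of 270 occupy positions 9–10 → average rank (9+10)/2 = 9.5.
L has value 456 MPa → rank 4.

4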